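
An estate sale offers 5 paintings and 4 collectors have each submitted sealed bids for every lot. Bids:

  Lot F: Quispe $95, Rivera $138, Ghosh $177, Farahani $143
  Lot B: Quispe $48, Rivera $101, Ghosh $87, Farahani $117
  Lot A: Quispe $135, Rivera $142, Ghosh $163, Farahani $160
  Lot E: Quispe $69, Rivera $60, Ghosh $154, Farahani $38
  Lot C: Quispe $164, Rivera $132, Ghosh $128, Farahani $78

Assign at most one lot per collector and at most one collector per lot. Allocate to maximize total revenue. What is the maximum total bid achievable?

This is the linear assignment problem.
Optimal: Quispe→Lot C ($164), Rivera→Lot F ($138), Ghosh→Lot E ($154), Farahani→Lot A ($160) — total 164+138+154+160 = $616.
Row-greedy (each collector in turn takes its best remaining lot) gives $600, worse by 16.
Swapping Quispe↔Rivera (Quispe→Lot F $95, Rivera→Lot C $132) loses 75.

Maximum total: $616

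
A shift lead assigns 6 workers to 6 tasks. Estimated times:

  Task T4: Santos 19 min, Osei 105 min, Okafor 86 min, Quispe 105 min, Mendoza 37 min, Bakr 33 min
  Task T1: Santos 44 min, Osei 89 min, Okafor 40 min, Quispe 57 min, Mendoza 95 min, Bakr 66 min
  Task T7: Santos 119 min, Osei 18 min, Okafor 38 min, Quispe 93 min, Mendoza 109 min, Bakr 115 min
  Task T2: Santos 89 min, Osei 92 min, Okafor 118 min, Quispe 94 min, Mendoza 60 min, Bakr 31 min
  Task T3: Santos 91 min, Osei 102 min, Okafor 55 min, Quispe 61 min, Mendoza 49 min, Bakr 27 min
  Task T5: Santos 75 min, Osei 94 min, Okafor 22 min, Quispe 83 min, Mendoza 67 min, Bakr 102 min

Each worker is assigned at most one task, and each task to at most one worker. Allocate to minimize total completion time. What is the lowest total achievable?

This is a one-to-one assignment (minimum-cost bipartite matching).
Optimal: Santos→Task T4 (19 min), Osei→Task T7 (18 min), Okafor→Task T5 (22 min), Quispe→Task T1 (57 min), Mendoza→Task T3 (49 min), Bakr→Task T2 (31 min) — total 19+18+22+57+49+31 = 196 min.
Min-entry greedy (repeatedly take the single cheapest remaining cell) gives 203 min, worse by 7.
Checked against all permutations: 196 min is optimal.

Minimum total: 196 min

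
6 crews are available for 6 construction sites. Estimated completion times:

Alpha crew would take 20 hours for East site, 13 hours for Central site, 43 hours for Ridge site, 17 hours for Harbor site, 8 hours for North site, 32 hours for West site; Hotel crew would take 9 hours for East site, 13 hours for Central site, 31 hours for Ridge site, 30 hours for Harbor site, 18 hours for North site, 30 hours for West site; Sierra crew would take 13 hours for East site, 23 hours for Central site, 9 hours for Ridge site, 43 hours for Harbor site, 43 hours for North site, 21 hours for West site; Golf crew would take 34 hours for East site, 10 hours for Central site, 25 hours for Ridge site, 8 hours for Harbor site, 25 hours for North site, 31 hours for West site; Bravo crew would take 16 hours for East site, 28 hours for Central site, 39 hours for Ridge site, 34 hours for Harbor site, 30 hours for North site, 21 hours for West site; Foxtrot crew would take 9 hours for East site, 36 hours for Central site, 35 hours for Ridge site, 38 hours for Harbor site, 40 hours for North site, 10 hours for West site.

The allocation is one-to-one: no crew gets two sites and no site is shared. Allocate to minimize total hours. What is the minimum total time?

Minimum total: 64 hours

Optimal: Alpha crew→North site (8 hours), Hotel crew→Central site (13 hours), Sierra crew→Ridge site (9 hours), Golf crew→Harbor site (8 hours), Bravo crew→East site (16 hours), Foxtrot crew→West site (10 hours) — total 8+13+9+8+16+10 = 64 hours.
Row-greedy (each crew in turn takes its cheapest remaining site) gives 91 hours, worse by 27.
Next-best assignment: Alpha crew→North site, Hotel crew→Central site, Sierra crew→Ridge site, Golf crew→Harbor site, Bravo crew→West site, Foxtrot crew→East site = 68 hours.
Swapping Sierra crew↔Bravo crew (Sierra crew→East site 13 hours, Bravo crew→Ridge site 39 hours) adds 27.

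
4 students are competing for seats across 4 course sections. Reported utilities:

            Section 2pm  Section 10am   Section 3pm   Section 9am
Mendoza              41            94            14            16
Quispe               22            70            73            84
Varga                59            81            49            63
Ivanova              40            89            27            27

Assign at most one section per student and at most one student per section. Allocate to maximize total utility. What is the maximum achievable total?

Max total: 270 points

Optimal: Mendoza→Section 10am (94 points), Quispe→Section 3pm (73 points), Varga→Section 9am (63 points), Ivanova→Section 2pm (40 points) — total 94+73+63+40 = 270 points.
Row-greedy (each student in turn takes its best remaining section) gives 264 points, worse by 6.
No other one-to-one assignment exceeds 270 points.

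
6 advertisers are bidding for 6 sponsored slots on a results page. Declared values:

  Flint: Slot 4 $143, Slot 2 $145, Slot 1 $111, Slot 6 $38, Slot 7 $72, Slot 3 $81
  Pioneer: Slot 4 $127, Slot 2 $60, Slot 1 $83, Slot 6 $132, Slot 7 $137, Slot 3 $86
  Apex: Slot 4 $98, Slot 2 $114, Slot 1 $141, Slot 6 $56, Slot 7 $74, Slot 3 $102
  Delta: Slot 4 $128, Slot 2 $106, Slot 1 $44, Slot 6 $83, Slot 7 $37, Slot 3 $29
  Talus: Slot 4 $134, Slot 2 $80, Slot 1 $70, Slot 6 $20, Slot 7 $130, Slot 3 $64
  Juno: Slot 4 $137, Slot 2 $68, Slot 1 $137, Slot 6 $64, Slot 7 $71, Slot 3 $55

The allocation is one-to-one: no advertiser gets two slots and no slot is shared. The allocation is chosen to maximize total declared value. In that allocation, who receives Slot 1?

This is the linear assignment problem.
Optimal: Flint→Slot 2 ($145), Pioneer→Slot 6 ($132), Apex→Slot 3 ($102), Delta→Slot 4 ($128), Talus→Slot 7 ($130), Juno→Slot 1 ($137) — total 145+132+102+128+130+137 = $774.
Row-greedy (each advertiser in turn takes its best remaining slot) gives $679, worse by 95.
No other one-to-one assignment exceeds $774.
Juno's own top slot is Slot 4 ($137), but forcing Juno→Slot 4 and reassigning the rest optimally gives only $727 — worse by 47.

Juno receives Slot 1.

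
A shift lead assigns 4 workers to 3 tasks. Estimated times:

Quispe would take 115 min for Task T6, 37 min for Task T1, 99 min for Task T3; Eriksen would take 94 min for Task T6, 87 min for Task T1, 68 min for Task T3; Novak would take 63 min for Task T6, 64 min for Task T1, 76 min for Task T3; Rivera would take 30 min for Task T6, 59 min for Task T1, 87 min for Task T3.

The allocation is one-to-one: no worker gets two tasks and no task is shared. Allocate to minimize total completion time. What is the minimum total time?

This is the linear assignment problem.
Optimal: Rivera→Task T6 (30 min), Quispe→Task T1 (37 min), Eriksen→Task T3 (68 min) — total 30+37+68 = 135 min.
Row-greedy (each worker in turn takes its cheapest remaining task) gives 168 min, worse by 33.
Checked against all permutations: 135 min is optimal.

Min total: 135 min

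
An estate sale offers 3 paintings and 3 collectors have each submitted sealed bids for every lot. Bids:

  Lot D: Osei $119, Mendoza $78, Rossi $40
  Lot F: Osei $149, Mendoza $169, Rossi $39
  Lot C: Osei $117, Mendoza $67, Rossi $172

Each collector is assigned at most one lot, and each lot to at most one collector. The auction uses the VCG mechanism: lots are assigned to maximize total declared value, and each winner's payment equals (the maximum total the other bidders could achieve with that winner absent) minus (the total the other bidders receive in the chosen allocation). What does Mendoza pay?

Efficient allocation: Osei→Lot D ($119), Mendoza→Lot F ($169), Rossi→Lot C ($172); total welfare W = $460.
Mendoza receives Lot F at value $169, so the others get W − 169 = $291.
Without Mendoza: best allocation of the remaining 2 bidders over all 3 lots is Osei→Lot F ($149), Rossi→Lot C ($172), total $321.
VCG payment = (others' best without Mendoza) − (others' welfare with Mendoza) = 321 − 291 = $30.

Mendoza pays $30.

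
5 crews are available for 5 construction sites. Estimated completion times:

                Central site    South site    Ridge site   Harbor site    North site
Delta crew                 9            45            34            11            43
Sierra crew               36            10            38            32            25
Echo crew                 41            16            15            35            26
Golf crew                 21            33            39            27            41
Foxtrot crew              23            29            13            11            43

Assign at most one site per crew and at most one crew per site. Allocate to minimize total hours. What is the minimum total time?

This is a one-to-one assignment (minimum-cost bipartite matching).
Optimal: Delta crew→Harbor site (11 hours), Sierra crew→South site (10 hours), Echo crew→North site (26 hours), Golf crew→Central site (21 hours), Foxtrot crew→Ridge site (13 hours) — total 11+10+26+21+13 = 81 hours.
Swapping Golf crew↔Echo crew (Golf crew→North site 41 hours, Echo crew→Central site 41 hours) adds 35.

Minimum total: 81 hours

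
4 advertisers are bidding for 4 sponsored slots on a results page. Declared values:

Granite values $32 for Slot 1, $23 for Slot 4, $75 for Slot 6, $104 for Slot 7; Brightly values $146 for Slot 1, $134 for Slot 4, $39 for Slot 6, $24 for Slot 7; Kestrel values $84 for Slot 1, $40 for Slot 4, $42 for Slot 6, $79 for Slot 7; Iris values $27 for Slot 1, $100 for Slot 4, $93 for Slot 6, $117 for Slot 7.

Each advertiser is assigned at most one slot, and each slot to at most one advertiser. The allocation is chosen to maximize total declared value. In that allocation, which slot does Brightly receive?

Optimal: Granite→Slot 7 ($104), Brightly→Slot 4 ($134), Kestrel→Slot 1 ($84), Iris→Slot 6 ($93) — total 104+134+84+93 = $415.
Row-greedy (each advertiser in turn takes its best remaining slot) gives $392, worse by 23.
Every other assignment is strictly worse.
Brightly's own top slot is Slot 1 ($146), but forcing Brightly→Slot 1 and reassigning the rest optimally gives only $400 — worse by 15.

Brightly receives Slot 4.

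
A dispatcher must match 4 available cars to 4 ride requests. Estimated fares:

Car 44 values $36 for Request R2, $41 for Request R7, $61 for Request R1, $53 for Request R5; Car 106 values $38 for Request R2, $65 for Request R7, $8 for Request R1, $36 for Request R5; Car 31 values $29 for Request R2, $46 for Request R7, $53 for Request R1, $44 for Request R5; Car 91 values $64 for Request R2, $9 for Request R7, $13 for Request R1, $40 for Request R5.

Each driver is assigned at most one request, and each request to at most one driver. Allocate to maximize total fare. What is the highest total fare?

Treat this as an assignment problem: match each driver to one request.
Optimal: Car 44→Request R5 ($53), Car 106→Request R7 ($65), Car 31→Request R1 ($53), Car 91→Request R2 ($64) — total 53+65+53+64 = $235.
Next-best assignment: Car 44→Request R1, Car 106→Request R7, Car 31→Request R5, Car 91→Request R2 = $234.
Swapping Car 31↔Car 91 (Car 31→Request R2 $29, Car 91→Request R1 $13) loses 75.
Every other assignment is strictly worse.

Maximum total: $235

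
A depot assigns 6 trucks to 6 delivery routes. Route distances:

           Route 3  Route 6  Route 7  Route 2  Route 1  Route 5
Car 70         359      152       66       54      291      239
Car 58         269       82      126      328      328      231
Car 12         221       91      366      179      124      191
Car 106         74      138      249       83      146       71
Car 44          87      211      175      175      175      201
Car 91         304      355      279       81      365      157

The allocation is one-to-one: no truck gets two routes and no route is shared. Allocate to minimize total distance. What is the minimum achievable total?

This is a one-to-one assignment (minimum-cost bipartite matching).
Optimal: Car 70→Route 7 (66 km), Car 58→Route 6 (82 km), Car 12→Route 1 (124 km), Car 106→Route 5 (71 km), Car 44→Route 3 (87 km), Car 91→Route 2 (81 km) — total 66+82+124+71+87+81 = 511 km.
Min-entry greedy (repeatedly take the single cheapest remaining cell) gives 697 km, worse by 186.
Every other assignment is strictly worse.

Min total: 511 km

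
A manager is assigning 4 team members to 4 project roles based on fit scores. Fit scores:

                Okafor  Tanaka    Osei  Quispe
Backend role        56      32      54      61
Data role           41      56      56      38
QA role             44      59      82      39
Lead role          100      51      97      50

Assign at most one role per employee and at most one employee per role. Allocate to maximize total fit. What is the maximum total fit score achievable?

Max total: 299 pts

Optimal: Okafor→Lead role (100 pts), Tanaka→Data role (56 pts), Osei→QA role (82 pts), Quispe→Backend role (61 pts) — total 100+56+82+61 = 299 pts.
Row-greedy (each employee in turn takes its best remaining role) gives 276 pts, worse by 23.
Swapping Okafor↔Quispe (Okafor→Backend role 56 pts, Quispe→Lead role 50 pts) loses 55.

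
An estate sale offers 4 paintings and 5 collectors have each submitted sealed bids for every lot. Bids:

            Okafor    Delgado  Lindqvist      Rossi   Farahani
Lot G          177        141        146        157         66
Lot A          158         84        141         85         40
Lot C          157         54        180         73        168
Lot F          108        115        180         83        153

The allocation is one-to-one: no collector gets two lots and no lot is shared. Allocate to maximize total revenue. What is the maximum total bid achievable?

Maximum total: $663

This is the linear assignment problem.
Optimal: Rossi→Lot G ($157), Okafor→Lot A ($158), Farahani→Lot C ($168), Lindqvist→Lot F ($180) — total 157+158+168+180 = $663.
Next-best assignment: Rossi→Lot G, Okafor→Lot A, Lindqvist→Lot C, Farahani→Lot F = $648.
Swapping Lindqvist↔Rossi (Lindqvist→Lot G $146, Rossi→Lot F $83) loses 108.
Every other assignment is strictly worse.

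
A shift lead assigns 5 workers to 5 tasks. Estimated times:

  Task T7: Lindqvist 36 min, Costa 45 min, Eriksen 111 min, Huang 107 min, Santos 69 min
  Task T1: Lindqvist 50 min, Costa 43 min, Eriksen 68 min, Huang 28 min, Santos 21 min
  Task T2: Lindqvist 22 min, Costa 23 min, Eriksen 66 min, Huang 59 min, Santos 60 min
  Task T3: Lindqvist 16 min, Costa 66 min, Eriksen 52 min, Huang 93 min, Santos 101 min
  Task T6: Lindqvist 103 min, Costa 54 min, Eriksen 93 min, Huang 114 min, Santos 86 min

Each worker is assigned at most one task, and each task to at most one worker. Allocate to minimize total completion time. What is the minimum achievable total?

Optimal: Lindqvist→Task T7 (36 min), Costa→Task T6 (54 min), Eriksen→Task T3 (52 min), Huang→Task T2 (59 min), Santos→Task T1 (21 min) — total 36+54+52+59+21 = 222 min.
Min-entry greedy (repeatedly take the single cheapest remaining cell) gives 260 min, worse by 38.
Next-best assignment: Lindqvist→Task T7, Costa→Task T2, Eriksen→Task T3, Huang→Task T1, Santos→Task T6 = 225 min.
Swapping Huang↔Costa (Huang→Task T6 114 min, Costa→Task T2 23 min) adds 24.
Every other assignment is strictly worse.

Min total: 222 min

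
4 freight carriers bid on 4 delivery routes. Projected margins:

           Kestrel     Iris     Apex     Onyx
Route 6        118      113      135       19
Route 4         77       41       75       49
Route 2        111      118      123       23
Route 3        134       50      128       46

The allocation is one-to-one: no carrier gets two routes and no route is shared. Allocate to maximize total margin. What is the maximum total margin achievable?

This is a one-to-one assignment (maximum-weight bipartite matching).
Optimal: Kestrel→Route 3 ($134k), Iris→Route 2 ($118k), Apex→Route 6 ($135k), Onyx→Route 4 ($49k) — total 134+118+135+49 = $436k.
Checked against all permutations: $436k is optimal.

Max total: $436k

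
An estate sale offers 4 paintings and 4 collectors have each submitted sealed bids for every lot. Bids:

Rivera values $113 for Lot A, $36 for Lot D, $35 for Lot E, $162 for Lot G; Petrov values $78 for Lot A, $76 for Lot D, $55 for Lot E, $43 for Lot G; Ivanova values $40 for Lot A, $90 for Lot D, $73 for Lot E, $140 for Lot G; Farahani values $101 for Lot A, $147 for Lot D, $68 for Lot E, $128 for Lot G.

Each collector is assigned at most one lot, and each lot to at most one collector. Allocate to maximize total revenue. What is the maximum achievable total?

Maximum total: $460

Optimal: Rivera→Lot G ($162), Petrov→Lot A ($78), Ivanova→Lot E ($73), Farahani→Lot D ($147) — total 162+78+73+147 = $460.
Column-greedy (each lot in turn goes to its best remaining collector) gives $376, worse by 84.
Next-best assignment: Rivera→Lot A, Petrov→Lot E, Ivanova→Lot G, Farahani→Lot D = $455.
Checked against all permutations: $460 is optimal.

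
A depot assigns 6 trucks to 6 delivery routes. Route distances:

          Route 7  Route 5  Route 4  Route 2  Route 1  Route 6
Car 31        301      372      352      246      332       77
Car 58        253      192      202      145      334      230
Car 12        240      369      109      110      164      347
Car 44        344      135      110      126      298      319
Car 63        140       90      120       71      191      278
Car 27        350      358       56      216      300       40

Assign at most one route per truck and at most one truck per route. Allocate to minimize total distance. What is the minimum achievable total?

Optimal: Car 31→Route 6 (77 km), Car 58→Route 2 (145 km), Car 12→Route 1 (164 km), Car 44→Route 5 (135 km), Car 63→Route 7 (140 km), Car 27→Route 4 (56 km) — total 77+145+164+135+140+56 = 717 km.
Column-greedy (each route in turn goes to its cheapest remaining truck) gives 1003 km, worse by 286.

Minimum total: 717 km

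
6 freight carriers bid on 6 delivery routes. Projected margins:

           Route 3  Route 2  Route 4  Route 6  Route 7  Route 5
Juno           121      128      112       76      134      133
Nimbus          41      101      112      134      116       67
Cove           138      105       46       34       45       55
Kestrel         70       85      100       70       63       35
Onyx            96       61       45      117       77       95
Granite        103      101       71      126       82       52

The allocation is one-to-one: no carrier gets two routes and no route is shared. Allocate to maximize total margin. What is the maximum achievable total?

This is a one-to-one assignment (maximum-weight bipartite matching).
Optimal: Juno→Route 5 ($133k), Nimbus→Route 7 ($116k), Cove→Route 3 ($138k), Kestrel→Route 4 ($100k), Onyx→Route 6 ($117k), Granite→Route 2 ($101k) — total 133+116+138+100+117+101 = $705k.
Column-greedy (each route in turn goes to its best remaining carrier) gives $616k, worse by 89.
Swapping Kestrel↔Nimbus (Kestrel→Route 7 $63k, Nimbus→Route 4 $112k) loses 41.

Maximum total: $705k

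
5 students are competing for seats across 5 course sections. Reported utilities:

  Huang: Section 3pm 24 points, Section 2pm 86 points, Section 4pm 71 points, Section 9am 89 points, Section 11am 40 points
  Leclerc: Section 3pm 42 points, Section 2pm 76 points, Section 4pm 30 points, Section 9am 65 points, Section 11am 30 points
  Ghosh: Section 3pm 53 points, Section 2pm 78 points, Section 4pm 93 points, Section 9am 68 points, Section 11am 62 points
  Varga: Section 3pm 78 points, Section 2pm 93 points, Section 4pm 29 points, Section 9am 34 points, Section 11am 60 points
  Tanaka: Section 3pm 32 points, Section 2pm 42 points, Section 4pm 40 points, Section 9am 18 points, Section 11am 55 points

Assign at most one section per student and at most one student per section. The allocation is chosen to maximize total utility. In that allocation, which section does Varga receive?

Optimal: Huang→Section 9am (89 points), Leclerc→Section 2pm (76 points), Ghosh→Section 4pm (93 points), Varga→Section 3pm (78 points), Tanaka→Section 11am (55 points) — total 89+76+93+78+55 = 391 points.
Max-entry greedy (repeatedly take the single best remaining cell) gives 372 points, worse by 19.
Swapping Ghosh↔Tanaka (Ghosh→Section 11am 62 points, Tanaka→Section 4pm 40 points) loses 46.
Every other assignment is strictly worse.
Varga's own top section is Section 2pm (93 points), but forcing Varga→Section 2pm and reassigning the rest optimally gives only 372 points — worse by 19.

Varga receives Section 3pm.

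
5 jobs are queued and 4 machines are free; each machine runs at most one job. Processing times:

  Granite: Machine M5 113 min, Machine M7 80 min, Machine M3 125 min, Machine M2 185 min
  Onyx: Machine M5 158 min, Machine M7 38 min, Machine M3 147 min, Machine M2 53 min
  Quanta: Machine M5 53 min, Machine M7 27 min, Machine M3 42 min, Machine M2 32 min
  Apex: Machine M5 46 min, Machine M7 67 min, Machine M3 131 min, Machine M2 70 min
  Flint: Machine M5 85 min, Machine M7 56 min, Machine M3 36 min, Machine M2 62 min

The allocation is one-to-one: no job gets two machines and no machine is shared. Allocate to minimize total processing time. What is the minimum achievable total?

Optimal: Apex→Machine M5 (46 min), Onyx→Machine M7 (38 min), Flint→Machine M3 (36 min), Quanta→Machine M2 (32 min) — total 46+38+36+32 = 152 min.
Row-greedy (each job in turn takes its cheapest remaining machine) gives 221 min, worse by 69.

Min total: 152 min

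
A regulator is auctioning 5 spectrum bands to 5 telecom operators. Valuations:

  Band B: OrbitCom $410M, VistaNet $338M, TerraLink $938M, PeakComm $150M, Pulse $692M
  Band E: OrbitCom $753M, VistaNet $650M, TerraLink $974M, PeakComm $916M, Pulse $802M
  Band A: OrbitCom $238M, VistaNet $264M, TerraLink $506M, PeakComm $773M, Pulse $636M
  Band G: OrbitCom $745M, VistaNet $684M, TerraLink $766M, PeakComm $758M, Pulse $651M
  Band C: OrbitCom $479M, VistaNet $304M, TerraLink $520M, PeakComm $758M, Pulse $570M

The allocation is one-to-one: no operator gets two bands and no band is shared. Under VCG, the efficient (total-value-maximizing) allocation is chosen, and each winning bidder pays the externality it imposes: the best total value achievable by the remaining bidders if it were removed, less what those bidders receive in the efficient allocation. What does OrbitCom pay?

OrbitCom pays $181M.

Efficient allocation: OrbitCom→Band E ($753M), VistaNet→Band G ($684M), TerraLink→Band B ($938M), PeakComm→Band C ($758M), Pulse→Band A ($636M); total welfare W = $3769M.
OrbitCom receives Band E at value $753M, so the others get W − 753 = $3016M.
Without OrbitCom: best allocation of the remaining 4 bidders over all 5 bands is VistaNet→Band G ($684M), TerraLink→Band B ($938M), PeakComm→Band A ($773M), Pulse→Band E ($802M), total $3197M.
VCG payment = (others' best without OrbitCom) − (others' welfare with OrbitCom) = 3197 − 3016 = $181M.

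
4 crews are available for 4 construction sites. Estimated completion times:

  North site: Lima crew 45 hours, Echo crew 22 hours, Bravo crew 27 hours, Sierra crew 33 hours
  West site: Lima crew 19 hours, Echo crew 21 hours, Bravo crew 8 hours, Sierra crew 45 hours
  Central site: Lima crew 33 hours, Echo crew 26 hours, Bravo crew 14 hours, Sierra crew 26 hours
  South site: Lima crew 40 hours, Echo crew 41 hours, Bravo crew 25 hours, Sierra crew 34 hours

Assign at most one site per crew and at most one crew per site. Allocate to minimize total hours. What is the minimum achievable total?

This is the linear assignment problem.
Optimal: Lima crew→West site (19 hours), Echo crew→North site (22 hours), Bravo crew→Central site (14 hours), Sierra crew→South site (34 hours) — total 19+22+14+34 = 89 hours.
Column-greedy (each site in turn goes to its cheapest remaining crew) gives 96 hours, worse by 7.
Swapping Sierra crew↔Echo crew (Sierra crew→North site 33 hours, Echo crew→South site 41 hours) adds 18.

Min total: 89 hours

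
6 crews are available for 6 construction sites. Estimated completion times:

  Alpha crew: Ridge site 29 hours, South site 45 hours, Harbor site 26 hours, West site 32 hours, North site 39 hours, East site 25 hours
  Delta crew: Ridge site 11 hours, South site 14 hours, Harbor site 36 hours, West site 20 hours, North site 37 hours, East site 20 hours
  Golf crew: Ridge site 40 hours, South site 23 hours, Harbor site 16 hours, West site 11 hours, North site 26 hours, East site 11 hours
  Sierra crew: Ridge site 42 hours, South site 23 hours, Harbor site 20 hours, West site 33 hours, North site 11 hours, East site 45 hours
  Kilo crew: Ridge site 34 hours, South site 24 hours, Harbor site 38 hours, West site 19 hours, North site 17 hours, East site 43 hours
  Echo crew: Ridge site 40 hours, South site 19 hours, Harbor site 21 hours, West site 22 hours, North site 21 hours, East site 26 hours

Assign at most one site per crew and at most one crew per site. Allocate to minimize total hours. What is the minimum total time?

This is a one-to-one assignment (minimum-cost bipartite matching).
Optimal: Alpha crew→Harbor site (26 hours), Delta crew→Ridge site (11 hours), Golf crew→East site (11 hours), Sierra crew→North site (11 hours), Kilo crew→West site (19 hours), Echo crew→South site (19 hours) — total 26+11+11+11+19+19 = 97 hours.
Min-entry greedy (repeatedly take the single cheapest remaining cell) gives 115 hours, worse by 18.
Swapping Echo crew↔Golf crew (Echo crew→East site 26 hours, Golf crew→South site 23 hours) adds 19.

Minimum total: 97 hours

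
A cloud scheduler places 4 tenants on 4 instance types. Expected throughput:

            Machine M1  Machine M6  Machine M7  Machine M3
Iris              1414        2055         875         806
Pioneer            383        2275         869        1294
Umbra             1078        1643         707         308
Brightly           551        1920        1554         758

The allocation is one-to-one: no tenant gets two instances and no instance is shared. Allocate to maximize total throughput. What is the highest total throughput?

Optimal: Iris→Machine M6 (2055 ops/s), Pioneer→Machine M3 (1294 ops/s), Umbra→Machine M1 (1078 ops/s), Brightly→Machine M7 (1554 ops/s) — total 2055+1294+1078+1554 = 5981 ops/s.
Max-entry greedy (repeatedly take the single best remaining cell) gives 5551 ops/s, worse by 430.
Swapping Iris↔Brightly (Iris→Machine M7 875 ops/s, Brightly→Machine M6 1920 ops/s) loses 814.
Checked against all permutations: 5981 ops/s is optimal.

Maximum total: 5981 ops/s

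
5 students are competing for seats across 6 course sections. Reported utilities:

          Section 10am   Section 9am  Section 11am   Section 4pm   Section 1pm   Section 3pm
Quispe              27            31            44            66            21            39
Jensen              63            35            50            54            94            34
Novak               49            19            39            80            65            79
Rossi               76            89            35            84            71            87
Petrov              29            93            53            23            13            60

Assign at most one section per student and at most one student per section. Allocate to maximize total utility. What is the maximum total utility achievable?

Optimal: Quispe→Section 4pm (66 points), Jensen→Section 1pm (94 points), Novak→Section 3pm (79 points), Rossi→Section 10am (76 points), Petrov→Section 9am (93 points) — total 66+94+79+76+93 = 408 points.
Row-greedy (each student in turn takes its best remaining section) gives 381 points, worse by 27.
Swapping Jensen↔Quispe (Jensen→Section 4pm 54 points, Quispe→Section 1pm 21 points) loses 85.

Maximum total: 408 points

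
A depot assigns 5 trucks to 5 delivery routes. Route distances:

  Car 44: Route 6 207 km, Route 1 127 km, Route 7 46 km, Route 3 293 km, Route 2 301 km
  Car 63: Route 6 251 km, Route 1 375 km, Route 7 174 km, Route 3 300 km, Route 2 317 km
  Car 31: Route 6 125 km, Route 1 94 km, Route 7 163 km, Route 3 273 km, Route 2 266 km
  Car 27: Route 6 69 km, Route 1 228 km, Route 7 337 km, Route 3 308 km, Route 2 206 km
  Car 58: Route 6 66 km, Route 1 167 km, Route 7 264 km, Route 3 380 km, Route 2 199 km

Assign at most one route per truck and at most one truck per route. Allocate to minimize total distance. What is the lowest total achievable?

This is a one-to-one assignment (minimum-cost bipartite matching).
Optimal: Car 44→Route 7 (46 km), Car 63→Route 3 (300 km), Car 31→Route 1 (94 km), Car 27→Route 6 (69 km), Car 58→Route 2 (199 km) — total 46+300+94+69+199 = 708 km.
Next-best assignment: Car 44→Route 7, Car 63→Route 3, Car 31→Route 1, Car 27→Route 2, Car 58→Route 6 = 712 km.
Swapping Car 63↔Car 31 (Car 63→Route 1 375 km, Car 31→Route 3 273 km) adds 254.

Min total: 708 km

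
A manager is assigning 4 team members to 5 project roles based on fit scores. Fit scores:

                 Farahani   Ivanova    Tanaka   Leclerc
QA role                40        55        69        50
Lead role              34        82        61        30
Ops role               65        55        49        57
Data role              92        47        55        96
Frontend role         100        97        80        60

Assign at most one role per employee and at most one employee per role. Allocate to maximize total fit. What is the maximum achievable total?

Optimal: Farahani→Frontend role (100 pts), Ivanova→Lead role (82 pts), Tanaka→QA role (69 pts), Leclerc→Data role (96 pts) — total 100+82+69+96 = 347 pts.
Column-greedy (each role in turn goes to its best remaining employee) gives 312 pts, worse by 35.
Next-best assignment: Farahani→Ops role, Ivanova→Frontend role, Tanaka→QA role, Leclerc→Data role = 327 pts.

Maximum total: 347 pts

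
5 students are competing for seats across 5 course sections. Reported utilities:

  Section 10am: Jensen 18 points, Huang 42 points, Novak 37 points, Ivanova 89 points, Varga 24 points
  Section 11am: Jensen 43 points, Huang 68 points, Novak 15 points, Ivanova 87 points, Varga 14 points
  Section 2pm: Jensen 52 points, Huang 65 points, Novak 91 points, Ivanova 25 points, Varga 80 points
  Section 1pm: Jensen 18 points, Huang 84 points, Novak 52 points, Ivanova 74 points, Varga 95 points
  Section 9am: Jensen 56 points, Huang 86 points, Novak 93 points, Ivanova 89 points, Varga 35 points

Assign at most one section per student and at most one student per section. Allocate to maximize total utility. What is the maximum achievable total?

Optimal: Jensen→Section 11am (43 points), Huang→Section 9am (86 points), Novak→Section 2pm (91 points), Ivanova→Section 10am (89 points), Varga→Section 1pm (95 points) — total 43+86+91+89+95 = 404 points.
Column-greedy (each section in turn goes to its best remaining student) gives 399 points, worse by 5.

Maximum total: 404 points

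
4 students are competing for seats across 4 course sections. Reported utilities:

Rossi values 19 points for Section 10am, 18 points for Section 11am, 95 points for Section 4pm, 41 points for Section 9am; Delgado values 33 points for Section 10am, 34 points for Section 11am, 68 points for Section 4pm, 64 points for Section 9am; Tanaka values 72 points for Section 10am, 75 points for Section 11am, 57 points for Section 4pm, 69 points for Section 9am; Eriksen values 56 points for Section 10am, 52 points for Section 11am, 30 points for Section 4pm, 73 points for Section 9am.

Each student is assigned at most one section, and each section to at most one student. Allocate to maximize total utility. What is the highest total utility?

Max total: 290 points

Optimal: Rossi→Section 4pm (95 points), Delgado→Section 9am (64 points), Tanaka→Section 11am (75 points), Eriksen→Section 10am (56 points) — total 95+64+75+56 = 290 points.
Column-greedy (each section in turn goes to its best remaining student) gives 283 points, worse by 7.
Swapping Eriksen↔Rossi (Eriksen→Section 4pm 30 points, Rossi→Section 10am 19 points) loses 102.
No other one-to-one assignment exceeds 290 points.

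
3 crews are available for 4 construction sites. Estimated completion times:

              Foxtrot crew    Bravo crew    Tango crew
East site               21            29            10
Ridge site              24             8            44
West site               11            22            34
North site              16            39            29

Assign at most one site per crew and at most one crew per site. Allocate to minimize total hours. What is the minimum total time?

This is a one-to-one assignment (minimum-cost bipartite matching).
Optimal: Foxtrot crew→West site (11 hours), Bravo crew→Ridge site (8 hours), Tango crew→East site (10 hours) — total 11+8+10 = 29 hours.

Minimum total: 29 hours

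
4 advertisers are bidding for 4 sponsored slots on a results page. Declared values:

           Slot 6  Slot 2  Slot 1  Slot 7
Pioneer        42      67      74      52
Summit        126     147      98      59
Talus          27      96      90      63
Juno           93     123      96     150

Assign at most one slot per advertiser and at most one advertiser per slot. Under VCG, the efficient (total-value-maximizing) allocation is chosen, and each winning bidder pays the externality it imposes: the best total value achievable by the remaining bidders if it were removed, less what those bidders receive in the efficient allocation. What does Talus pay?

Talus pays $21.

Efficient allocation: Pioneer→Slot 1 ($74), Summit→Slot 6 ($126), Talus→Slot 2 ($96), Juno→Slot 7 ($150); total welfare W = $446.
Talus receives Slot 2 at value $96, so the others get W − 96 = $350.
Without Talus: best allocation of the remaining 3 bidders over all 4 slots is Pioneer→Slot 1 ($74), Summit→Slot 2 ($147), Juno→Slot 7 ($150), total $371.
VCG payment = (others' best without Talus) − (others' welfare with Talus) = 371 − 350 = $21.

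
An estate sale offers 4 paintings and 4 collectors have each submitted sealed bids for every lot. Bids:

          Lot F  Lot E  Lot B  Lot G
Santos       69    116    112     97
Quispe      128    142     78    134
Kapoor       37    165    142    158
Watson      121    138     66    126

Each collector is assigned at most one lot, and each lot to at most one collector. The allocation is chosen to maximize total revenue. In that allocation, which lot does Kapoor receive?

Kapoor receives Lot G.

This is a one-to-one assignment (maximum-weight bipartite matching).
Optimal: Santos→Lot B ($112), Quispe→Lot F ($128), Kapoor→Lot G ($158), Watson→Lot E ($138) — total 112+128+158+138 = $536.
Row-greedy (each collector in turn takes its best remaining lot) gives $513, worse by 23.
Swapping Santos↔Quispe (Santos→Lot F $69, Quispe→Lot B $78) loses 93.
Checked against all permutations: $536 is optimal.
Kapoor's own top lot is Lot E ($165), but forcing Kapoor→Lot E and reassigning the rest optimally gives only $532 — worse by 4.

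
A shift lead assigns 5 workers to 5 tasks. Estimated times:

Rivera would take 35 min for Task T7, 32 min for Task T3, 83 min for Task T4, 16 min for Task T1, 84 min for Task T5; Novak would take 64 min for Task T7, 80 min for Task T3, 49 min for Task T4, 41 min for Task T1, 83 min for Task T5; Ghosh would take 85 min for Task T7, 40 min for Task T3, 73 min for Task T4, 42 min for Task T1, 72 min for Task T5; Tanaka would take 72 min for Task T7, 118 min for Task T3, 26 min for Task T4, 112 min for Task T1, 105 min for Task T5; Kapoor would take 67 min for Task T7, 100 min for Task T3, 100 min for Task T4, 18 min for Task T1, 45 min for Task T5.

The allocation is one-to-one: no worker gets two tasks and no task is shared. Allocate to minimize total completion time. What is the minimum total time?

Min total: 187 min

This is a one-to-one assignment (minimum-cost bipartite matching).
Optimal: Rivera→Task T7 (35 min), Novak→Task T1 (41 min), Ghosh→Task T3 (40 min), Tanaka→Task T4 (26 min), Kapoor→Task T5 (45 min) — total 35+41+40+26+45 = 187 min.
Row-greedy (each worker in turn takes its cheapest remaining task) gives 222 min, worse by 35.
Next-best assignment: Rivera→Task T1, Novak→Task T7, Ghosh→Task T3, Tanaka→Task T4, Kapoor→Task T5 = 191 min.
No other one-to-one assignment undercuts 187 min.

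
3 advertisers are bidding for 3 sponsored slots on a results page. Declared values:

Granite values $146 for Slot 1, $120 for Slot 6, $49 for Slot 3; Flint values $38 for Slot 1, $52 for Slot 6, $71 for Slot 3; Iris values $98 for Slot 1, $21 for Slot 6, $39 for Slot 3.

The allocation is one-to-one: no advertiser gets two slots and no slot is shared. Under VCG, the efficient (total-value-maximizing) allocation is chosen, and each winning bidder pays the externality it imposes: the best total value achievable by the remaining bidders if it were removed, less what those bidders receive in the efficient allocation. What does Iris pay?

Efficient allocation: Granite→Slot 6 ($120), Flint→Slot 3 ($71), Iris→Slot 1 ($98); total welfare W = $289.
Iris receives Slot 1 at value $98, so the others get W − 98 = $191.
Without Iris: best allocation of the remaining 2 bidders over all 3 slots is Granite→Slot 1 ($146), Flint→Slot 3 ($71), total $217.
VCG payment = (others' best without Iris) − (others' welfare with Iris) = 217 − 191 = $26.

Iris pays $26.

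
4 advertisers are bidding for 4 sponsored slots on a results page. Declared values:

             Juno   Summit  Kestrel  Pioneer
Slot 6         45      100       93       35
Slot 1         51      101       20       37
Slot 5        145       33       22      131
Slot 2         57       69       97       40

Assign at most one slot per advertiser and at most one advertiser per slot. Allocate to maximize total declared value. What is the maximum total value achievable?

This is a one-to-one assignment (maximum-weight bipartite matching).
Optimal: Juno→Slot 2 ($57), Summit→Slot 1 ($101), Kestrel→Slot 6 ($93), Pioneer→Slot 5 ($131) — total 57+101+93+131 = $382.
Column-greedy (each slot in turn goes to its best remaining advertiser) gives $379, worse by 3.
Next-best assignment: Juno→Slot 1, Summit→Slot 6, Kestrel→Slot 2, Pioneer→Slot 5 = $379.

Max total: $382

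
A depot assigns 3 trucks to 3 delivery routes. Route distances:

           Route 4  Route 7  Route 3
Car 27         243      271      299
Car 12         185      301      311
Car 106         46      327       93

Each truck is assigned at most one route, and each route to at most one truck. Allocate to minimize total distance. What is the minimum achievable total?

Min total: 549 km

Treat this as an assignment problem: match each truck to one route.
Optimal: Car 27→Route 7 (271 km), Car 12→Route 4 (185 km), Car 106→Route 3 (93 km) — total 271+185+93 = 549 km.
Swapping Car 106↔Car 12 (Car 106→Route 4 46 km, Car 12→Route 3 311 km) adds 79.
Checked against all permutations: 549 km is optimal.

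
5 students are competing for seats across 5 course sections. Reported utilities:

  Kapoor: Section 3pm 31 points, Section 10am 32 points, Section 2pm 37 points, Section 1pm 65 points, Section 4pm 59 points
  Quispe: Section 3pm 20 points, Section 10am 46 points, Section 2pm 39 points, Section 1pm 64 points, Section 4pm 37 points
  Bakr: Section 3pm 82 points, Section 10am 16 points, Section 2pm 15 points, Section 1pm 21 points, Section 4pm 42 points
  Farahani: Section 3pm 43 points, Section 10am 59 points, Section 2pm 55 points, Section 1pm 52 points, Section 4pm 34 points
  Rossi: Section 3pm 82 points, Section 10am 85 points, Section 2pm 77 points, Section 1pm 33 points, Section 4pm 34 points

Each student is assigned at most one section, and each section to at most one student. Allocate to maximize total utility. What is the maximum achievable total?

Optimal: Kapoor→Section 4pm (59 points), Quispe→Section 1pm (64 points), Bakr→Section 3pm (82 points), Farahani→Section 2pm (55 points), Rossi→Section 10am (85 points) — total 59+64+82+55+85 = 345 points.
Column-greedy (each section in turn goes to its best remaining student) gives 324 points, worse by 21.
Next-best assignment: Kapoor→Section 4pm, Quispe→Section 1pm, Bakr→Section 3pm, Farahani→Section 10am, Rossi→Section 2pm = 341 points.

Maximum total: 345 points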